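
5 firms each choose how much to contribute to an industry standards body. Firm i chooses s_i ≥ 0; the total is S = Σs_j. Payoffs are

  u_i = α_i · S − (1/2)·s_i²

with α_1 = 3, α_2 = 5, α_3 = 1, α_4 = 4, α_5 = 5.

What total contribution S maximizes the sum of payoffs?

Planner FOC: ∂(Σu_j)/∂s_i = (Σα_j) − s_i = 0, so s_i^SO = Σα_j = 18 for every i; S^SO = 90.

90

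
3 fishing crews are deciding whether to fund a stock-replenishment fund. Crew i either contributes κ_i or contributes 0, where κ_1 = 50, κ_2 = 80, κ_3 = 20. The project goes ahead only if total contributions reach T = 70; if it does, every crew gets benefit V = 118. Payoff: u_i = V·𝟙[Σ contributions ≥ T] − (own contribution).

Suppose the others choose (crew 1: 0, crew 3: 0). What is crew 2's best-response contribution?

80

Others' total = 0. Contributing 80 brings total to 80 ≥ 70: gain V − κ_2 = 38.
Best response: 80.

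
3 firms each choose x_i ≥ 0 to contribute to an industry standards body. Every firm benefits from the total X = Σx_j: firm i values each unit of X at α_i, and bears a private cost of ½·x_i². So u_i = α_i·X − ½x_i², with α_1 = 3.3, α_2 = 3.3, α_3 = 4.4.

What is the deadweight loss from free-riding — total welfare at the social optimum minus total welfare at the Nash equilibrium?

Firm i's FOC: ∂u_i/∂x_i = α_i − x_i = 0, so x_i* = α_i.
NE contributions = (3.3, 3.3, 4.4); X = 11.
W^NE = (Σα)·X − ½Σα_i² = 11² − ½·41.14 = 100.43.
Planner sets x_i = Σα_j = 11 for every i, so X^SO = 3·11 = 33.
W^SO = (Σα)·X^SO − ½·3·(Σα)² = (3/2)·11² = 181.5.
Deadweight loss = W^SO − W^NE = 81.07.

81.07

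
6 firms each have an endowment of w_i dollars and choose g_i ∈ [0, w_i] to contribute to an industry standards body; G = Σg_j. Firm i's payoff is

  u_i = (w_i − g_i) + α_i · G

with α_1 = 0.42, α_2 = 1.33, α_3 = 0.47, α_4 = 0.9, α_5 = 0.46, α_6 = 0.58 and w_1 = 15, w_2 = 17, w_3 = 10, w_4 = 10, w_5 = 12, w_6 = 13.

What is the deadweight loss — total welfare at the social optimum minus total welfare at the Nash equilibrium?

∂u_i/∂g_i = α_i − 1, so firm i contributes w_i if α_i > 1, else 0.
α_i > 1 for i ∈ {2}; NE contributions (0, 17, 0, 0, 0, 0), G = 17.
W^NE = Σw_i − G^NE + (Σα_i)·G^NE = 77 + 3.16·17 = 130.72.
Planner: ∂(Σu_j)/∂g_i = Σα_j − 1 = 3.16 > 0, so everyone contributes w_i; G^SO = 77, W^SO = 77 + 3.16·77 = 320.32.
Deadweight loss = 189.6.

189.6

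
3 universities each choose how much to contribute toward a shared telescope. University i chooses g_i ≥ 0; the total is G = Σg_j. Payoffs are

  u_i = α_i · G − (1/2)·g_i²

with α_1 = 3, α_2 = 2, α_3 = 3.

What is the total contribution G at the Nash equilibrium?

8

University i's FOC: ∂u_i/∂g_i = α_i − g_i = 0, so g_i* = α_i.
NE contributions = (3, 2, 3); G = 8.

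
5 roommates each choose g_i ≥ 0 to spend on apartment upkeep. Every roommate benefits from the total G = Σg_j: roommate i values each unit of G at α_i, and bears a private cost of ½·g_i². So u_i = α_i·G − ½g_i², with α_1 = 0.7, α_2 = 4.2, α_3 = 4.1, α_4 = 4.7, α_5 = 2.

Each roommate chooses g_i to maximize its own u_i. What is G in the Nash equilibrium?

Roommate i's FOC: ∂u_i/∂g_i = α_i − g_i = 0, so g_i* = α_i.
NE contributions = (0.7, 4.2, 4.1, 4.7, 2); G = 15.7.

15.7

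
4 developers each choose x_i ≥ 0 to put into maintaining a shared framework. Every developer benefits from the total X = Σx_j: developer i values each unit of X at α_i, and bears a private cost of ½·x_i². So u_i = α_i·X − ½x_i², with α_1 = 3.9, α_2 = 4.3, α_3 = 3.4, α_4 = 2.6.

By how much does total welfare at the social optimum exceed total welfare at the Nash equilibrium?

227.65

Developer i's FOC: ∂u_i/∂x_i = α_i − x_i = 0, so x_i* = α_i.
NE contributions = (3.9, 4.3, 3.4, 2.6); X = 14.2.
W^NE = (Σα)·X − ½Σα_i² = 14.2² − ½·52.02 = 175.63.
Planner sets x_i = Σα_j = 14.2 for every i, so X^SO = 4·14.2 = 56.8.
W^SO = (Σα)·X^SO − ½·4·(Σα)² = (4/2)·14.2² = 403.28.
Deadweight loss = W^SO − W^NE = 227.65.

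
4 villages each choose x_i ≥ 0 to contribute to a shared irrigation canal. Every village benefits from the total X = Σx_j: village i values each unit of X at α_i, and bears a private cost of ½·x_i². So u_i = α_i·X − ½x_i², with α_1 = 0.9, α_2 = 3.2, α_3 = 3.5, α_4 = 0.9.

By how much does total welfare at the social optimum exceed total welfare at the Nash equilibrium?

Village i's FOC: ∂u_i/∂x_i = α_i − x_i = 0, so x_i* = α_i.
NE contributions = (0.9, 3.2, 3.5, 0.9); X = 8.5.
W^NE = (Σα)·X − ½Σα_i² = 8.5² − ½·24.11 = 60.195.
Planner sets x_i = Σα_j = 8.5 for every i, so X^SO = 4·8.5 = 34.
W^SO = (Σα)·X^SO − ½·4·(Σα)² = (4/2)·8.5² = 144.5.
Deadweight loss = W^SO − W^NE = 84.305.

84.305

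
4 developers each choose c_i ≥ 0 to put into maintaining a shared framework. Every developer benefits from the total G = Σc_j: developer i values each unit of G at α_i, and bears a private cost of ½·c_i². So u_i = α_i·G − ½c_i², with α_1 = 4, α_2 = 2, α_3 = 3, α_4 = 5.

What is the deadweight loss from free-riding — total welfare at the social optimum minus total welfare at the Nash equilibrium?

Developer i's FOC: ∂u_i/∂c_i = α_i − c_i = 0, so c_i* = α_i.
NE contributions = (4, 2, 3, 5); G = 14.
W^NE = (Σα)·G − ½Σα_i² = 14² − ½·54 = 169.
Planner sets c_i = Σα_j = 14 for every i, so G^SO = 4·14 = 56.
W^SO = (Σα)·G^SO − ½·4·(Σα)² = (4/2)·14² = 392.
Deadweight loss = W^SO − W^NE = 223.

223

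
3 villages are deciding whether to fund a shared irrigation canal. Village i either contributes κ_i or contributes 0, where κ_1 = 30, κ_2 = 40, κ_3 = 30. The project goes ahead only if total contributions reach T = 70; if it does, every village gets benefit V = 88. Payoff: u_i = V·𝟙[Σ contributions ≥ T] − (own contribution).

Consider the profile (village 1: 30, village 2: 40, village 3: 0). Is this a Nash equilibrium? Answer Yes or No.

Yes

Total = 70 ≥ 70: provided.
Village 1 (pledges 30, payoff 58): dropping to 0 → total 40, payoff 0. No gain.
Village 2 (pledges 40, payoff 48): dropping to 0 → total 30, payoff 0. No gain.
Village 3 (pledges 0, payoff 88): pledging 30 → total 100, payoff 58. No gain.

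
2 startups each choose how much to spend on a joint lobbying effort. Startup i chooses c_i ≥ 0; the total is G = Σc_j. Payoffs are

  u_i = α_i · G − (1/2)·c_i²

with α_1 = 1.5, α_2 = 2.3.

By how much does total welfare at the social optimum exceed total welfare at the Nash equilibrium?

3.77

Startup i's FOC: ∂u_i/∂c_i = α_i − c_i = 0, so c_i* = α_i.
NE contributions = (1.5, 2.3); G = 3.8.
W^NE = (Σα)·G − ½Σα_i² = 3.8² − ½·7.54 = 10.67.
Planner sets c_i = Σα_j = 3.8 for every i, so G^SO = 2·3.8 = 7.6.
W^SO = (Σα)·G^SO − ½·2·(Σα)² = (2/2)·3.8² = 14.44.
Deadweight loss = W^SO − W^NE = 3.77.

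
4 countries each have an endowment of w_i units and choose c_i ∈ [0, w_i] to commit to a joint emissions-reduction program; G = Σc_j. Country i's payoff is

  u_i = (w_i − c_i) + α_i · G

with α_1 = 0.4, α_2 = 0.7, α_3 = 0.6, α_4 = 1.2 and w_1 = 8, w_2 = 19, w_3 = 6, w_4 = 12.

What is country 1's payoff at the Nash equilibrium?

∂u_i/∂c_i = α_i − 1, so country i contributes w_i if α_i > 1, else 0.
α_i > 1 for i ∈ {4}; NE contributions (0, 0, 0, 12), G = 12.
u_1 = (8 − 0) + 0.4·12 = 12.8.

12.8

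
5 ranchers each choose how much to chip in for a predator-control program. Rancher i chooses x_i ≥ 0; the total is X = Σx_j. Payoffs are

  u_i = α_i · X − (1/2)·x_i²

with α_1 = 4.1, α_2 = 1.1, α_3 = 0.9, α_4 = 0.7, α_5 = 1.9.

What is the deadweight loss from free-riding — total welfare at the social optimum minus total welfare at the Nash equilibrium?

125

Rancher i's FOC: ∂u_i/∂x_i = α_i − x_i = 0, so x_i* = α_i.
NE contributions = (4.1, 1.1, 0.9, 0.7, 1.9); X = 8.7.
W^NE = (Σα)·X − ½Σα_i² = 8.7² − ½·22.93 = 64.225.
Planner sets x_i = Σα_j = 8.7 for every i, so X^SO = 5·8.7 = 43.5.
W^SO = (Σα)·X^SO − ½·5·(Σα)² = (5/2)·8.7² = 189.225.
Deadweight loss = W^SO − W^NE = 125.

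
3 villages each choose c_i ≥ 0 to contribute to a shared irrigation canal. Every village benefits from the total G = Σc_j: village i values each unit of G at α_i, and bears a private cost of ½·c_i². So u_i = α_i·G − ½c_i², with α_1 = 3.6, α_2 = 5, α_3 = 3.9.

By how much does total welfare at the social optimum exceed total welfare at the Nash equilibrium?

104.71

Village i's FOC: ∂u_i/∂c_i = α_i − c_i = 0, so c_i* = α_i.
NE contributions = (3.6, 5, 3.9); G = 12.5.
W^NE = (Σα)·G − ½Σα_i² = 12.5² − ½·53.17 = 129.665.
Planner sets c_i = Σα_j = 12.5 for every i, so G^SO = 3·12.5 = 37.5.
W^SO = (Σα)·G^SO − ½·3·(Σα)² = (3/2)·12.5² = 234.375.
Deadweight loss = W^SO − W^NE = 104.71.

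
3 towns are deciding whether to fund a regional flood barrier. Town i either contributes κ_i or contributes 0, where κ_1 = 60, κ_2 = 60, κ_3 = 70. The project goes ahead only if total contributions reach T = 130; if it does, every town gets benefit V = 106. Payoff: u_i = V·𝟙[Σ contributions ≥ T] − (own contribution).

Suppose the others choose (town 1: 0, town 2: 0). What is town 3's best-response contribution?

0

Others' total = 0. Even contributing 70 gives 70 < 130: no benefit either way.
Best response: 0.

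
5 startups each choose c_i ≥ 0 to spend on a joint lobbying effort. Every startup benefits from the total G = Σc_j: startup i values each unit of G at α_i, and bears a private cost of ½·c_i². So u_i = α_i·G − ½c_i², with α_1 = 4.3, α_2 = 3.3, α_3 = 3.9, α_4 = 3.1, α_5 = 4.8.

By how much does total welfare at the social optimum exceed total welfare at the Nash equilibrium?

603.16

Startup i's FOC: ∂u_i/∂c_i = α_i − c_i = 0, so c_i* = α_i.
NE contributions = (4.3, 3.3, 3.9, 3.1, 4.8); G = 19.4.
W^NE = (Σα)·G − ½Σα_i² = 19.4² − ½·77.24 = 337.74.
Planner sets c_i = Σα_j = 19.4 for every i, so G^SO = 5·19.4 = 97.
W^SO = (Σα)·G^SO − ½·5·(Σα)² = (5/2)·19.4² = 940.9.
Deadweight loss = W^SO − W^NE = 603.16.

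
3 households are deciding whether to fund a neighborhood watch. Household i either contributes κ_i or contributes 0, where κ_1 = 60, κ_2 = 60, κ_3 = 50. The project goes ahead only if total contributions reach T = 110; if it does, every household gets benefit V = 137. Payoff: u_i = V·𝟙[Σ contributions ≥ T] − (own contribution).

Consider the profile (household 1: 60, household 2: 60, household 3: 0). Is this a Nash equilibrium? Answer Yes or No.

Yes

Total = 120 ≥ 110: provided.
Household 1 (pledges 60, payoff 77): dropping to 0 → total 60, payoff 0. No gain.
Household 2 (pledges 60, payoff 77): dropping to 0 → total 60, payoff 0. No gain.
Household 3 (pledges 0, payoff 137): pledging 50 → total 170, payoff 87. No gain.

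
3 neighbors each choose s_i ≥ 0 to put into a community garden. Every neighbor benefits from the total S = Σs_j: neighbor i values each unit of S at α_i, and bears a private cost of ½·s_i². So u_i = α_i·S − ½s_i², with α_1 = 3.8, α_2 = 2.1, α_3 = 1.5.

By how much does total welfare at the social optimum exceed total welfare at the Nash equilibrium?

Neighbor i's FOC: ∂u_i/∂s_i = α_i − s_i = 0, so s_i* = α_i.
NE contributions = (3.8, 2.1, 1.5); S = 7.4.
W^NE = (Σα)·S − ½Σα_i² = 7.4² − ½·21.1 = 44.21.
Planner sets s_i = Σα_j = 7.4 for every i, so S^SO = 3·7.4 = 22.2.
W^SO = (Σα)·S^SO − ½·3·(Σα)² = (3/2)·7.4² = 82.14.
Deadweight loss = W^SO − W^NE = 37.93.

37.93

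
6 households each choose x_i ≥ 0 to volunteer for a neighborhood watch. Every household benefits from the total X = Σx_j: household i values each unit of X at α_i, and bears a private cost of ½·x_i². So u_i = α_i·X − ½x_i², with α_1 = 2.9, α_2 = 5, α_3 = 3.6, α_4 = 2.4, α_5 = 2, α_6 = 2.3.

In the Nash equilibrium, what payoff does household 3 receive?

Household i's FOC: ∂u_i/∂x_i = α_i − x_i = 0, so x_i* = α_i.
NE contributions = (2.9, 5, 3.6, 2.4, 2, 2.3); X = 18.2.
u_3 = α_3·X − ½·(x_3)² = 3.6·18.2 − ½·3.6² = 59.04.

59.04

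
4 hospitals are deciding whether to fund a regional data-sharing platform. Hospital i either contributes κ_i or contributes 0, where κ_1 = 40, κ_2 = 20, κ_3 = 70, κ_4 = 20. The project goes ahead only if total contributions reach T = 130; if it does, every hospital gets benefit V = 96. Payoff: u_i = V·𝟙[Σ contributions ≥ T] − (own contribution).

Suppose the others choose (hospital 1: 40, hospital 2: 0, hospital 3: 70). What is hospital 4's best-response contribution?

Others' total = 110. Contributing 20 brings total to 130 ≥ 130: gain V − κ_4 = 76.
Best response: 20.

20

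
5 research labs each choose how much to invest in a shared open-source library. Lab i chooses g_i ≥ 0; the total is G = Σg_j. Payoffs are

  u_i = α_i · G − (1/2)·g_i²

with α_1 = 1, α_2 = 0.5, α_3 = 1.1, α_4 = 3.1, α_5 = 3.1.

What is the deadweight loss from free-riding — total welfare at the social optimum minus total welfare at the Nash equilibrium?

127

Lab i's FOC: ∂u_i/∂g_i = α_i − g_i = 0, so g_i* = α_i.
NE contributions = (1, 0.5, 1.1, 3.1, 3.1); G = 8.8.
W^NE = (Σα)·G − ½Σα_i² = 8.8² − ½·21.68 = 66.6.
Planner sets g_i = Σα_j = 8.8 for every i, so G^SO = 5·8.8 = 44.
W^SO = (Σα)·G^SO − ½·5·(Σα)² = (5/2)·8.8² = 193.6.
Deadweight loss = W^SO − W^NE = 127.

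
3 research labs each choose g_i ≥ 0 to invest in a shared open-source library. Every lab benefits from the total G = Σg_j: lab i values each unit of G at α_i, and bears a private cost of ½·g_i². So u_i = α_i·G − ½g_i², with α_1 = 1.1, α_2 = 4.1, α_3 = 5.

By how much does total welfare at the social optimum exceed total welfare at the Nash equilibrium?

73.53

Lab i's FOC: ∂u_i/∂g_i = α_i − g_i = 0, so g_i* = α_i.
NE contributions = (1.1, 4.1, 5); G = 10.2.
W^NE = (Σα)·G − ½Σα_i² = 10.2² − ½·43.02 = 82.53.
Planner sets g_i = Σα_j = 10.2 for every i, so G^SO = 3·10.2 = 30.6.
W^SO = (Σα)·G^SO − ½·3·(Σα)² = (3/2)·10.2² = 156.06.
Deadweight loss = W^SO − W^NE = 73.53.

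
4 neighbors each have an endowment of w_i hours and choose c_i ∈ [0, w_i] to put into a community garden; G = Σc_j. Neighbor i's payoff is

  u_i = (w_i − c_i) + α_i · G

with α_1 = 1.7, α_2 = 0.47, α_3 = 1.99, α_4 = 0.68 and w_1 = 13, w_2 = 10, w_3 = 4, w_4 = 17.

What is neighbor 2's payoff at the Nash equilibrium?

17.99

∂u_i/∂c_i = α_i − 1, so neighbor i contributes w_i if α_i > 1, else 0.
α_i > 1 for i ∈ {1, 3}; NE contributions (13, 0, 4, 0), G = 17.
u_2 = (10 − 0) + 0.47·17 = 17.99.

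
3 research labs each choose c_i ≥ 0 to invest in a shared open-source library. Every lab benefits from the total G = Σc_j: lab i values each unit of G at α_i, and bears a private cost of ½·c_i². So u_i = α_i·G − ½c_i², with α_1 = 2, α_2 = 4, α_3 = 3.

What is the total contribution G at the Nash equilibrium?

9

Lab i's FOC: ∂u_i/∂c_i = α_i − c_i = 0, so c_i* = α_i.
NE contributions = (2, 4, 3); G = 9.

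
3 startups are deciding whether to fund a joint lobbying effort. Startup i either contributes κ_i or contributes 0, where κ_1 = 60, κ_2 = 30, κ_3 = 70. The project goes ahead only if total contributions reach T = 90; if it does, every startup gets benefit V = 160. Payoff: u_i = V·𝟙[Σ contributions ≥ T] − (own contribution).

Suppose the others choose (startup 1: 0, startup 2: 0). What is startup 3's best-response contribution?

0

Others' total = 0. Even contributing 70 gives 70 < 90: no benefit either way.
Best response: 0.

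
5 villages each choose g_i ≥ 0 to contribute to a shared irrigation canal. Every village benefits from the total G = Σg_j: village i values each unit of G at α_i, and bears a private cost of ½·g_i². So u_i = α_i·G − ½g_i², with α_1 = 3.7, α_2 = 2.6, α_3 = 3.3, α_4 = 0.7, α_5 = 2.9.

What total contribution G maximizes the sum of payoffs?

66

Planner FOC: ∂(Σu_j)/∂g_i = (Σα_j) − g_i = 0, so g_i^SO = Σα_j = 13.2 for every i; G^SO = 66.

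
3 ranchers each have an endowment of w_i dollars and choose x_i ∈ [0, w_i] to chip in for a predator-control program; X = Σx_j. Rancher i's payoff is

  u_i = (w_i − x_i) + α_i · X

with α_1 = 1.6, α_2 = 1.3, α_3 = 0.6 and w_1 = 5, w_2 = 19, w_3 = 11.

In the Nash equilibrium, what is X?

∂u_i/∂x_i = α_i − 1, so rancher i contributes w_i if α_i > 1, else 0.
α_i > 1 for i ∈ {1, 2}; NE contributions (5, 19, 0), X = 24.

24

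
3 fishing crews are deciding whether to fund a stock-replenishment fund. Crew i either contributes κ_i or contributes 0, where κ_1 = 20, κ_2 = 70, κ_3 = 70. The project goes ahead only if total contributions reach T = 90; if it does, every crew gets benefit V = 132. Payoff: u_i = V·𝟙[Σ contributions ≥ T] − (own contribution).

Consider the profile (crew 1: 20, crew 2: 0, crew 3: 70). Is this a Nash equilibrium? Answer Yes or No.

Yes

Total = 90 ≥ 90: provided.
Crew 1 (pledges 20, payoff 112): dropping to 0 → total 70, payoff 0. No gain.
Crew 2 (pledges 0, payoff 132): pledging 70 → total 160, payoff 62. No gain.
Crew 3 (pledges 70, payoff 62): dropping to 0 → total 20, payoff 0. No gain.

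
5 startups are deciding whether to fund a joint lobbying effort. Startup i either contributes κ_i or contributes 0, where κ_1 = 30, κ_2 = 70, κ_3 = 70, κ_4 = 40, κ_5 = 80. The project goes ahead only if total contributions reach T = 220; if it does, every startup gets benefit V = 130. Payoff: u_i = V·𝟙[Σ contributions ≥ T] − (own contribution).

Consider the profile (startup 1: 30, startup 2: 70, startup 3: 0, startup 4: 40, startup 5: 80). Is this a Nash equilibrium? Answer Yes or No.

Total = 220 ≥ 220: provided.
Startup 1 (pledges 30, payoff 100): dropping to 0 → total 190, payoff 0. No gain.
Startup 2 (pledges 70, payoff 60): dropping to 0 → total 150, payoff 0. No gain.
Startup 3 (pledges 0, payoff 130): pledging 70 → total 290, payoff 60. No gain.
Startup 4 (pledges 40, payoff 90): dropping to 0 → total 180, payoff 0. No gain.
Startup 5 (pledges 80, payoff 50): dropping to 0 → total 140, payoff 0. No gain.

Yes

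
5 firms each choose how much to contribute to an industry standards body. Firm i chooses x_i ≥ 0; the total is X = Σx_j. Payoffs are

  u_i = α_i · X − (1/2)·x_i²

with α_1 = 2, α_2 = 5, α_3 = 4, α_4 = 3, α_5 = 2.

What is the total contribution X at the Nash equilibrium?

16

Firm i's FOC: ∂u_i/∂x_i = α_i − x_i = 0, so x_i* = α_i.
NE contributions = (2, 5, 4, 3, 2); X = 16.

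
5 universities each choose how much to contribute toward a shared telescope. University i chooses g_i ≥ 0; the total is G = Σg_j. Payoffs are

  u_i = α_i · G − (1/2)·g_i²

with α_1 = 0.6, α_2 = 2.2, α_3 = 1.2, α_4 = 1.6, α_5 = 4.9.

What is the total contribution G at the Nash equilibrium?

University i's FOC: ∂u_i/∂g_i = α_i − g_i = 0, so g_i* = α_i.
NE contributions = (0.6, 2.2, 1.2, 1.6, 4.9); G = 10.5.

10.5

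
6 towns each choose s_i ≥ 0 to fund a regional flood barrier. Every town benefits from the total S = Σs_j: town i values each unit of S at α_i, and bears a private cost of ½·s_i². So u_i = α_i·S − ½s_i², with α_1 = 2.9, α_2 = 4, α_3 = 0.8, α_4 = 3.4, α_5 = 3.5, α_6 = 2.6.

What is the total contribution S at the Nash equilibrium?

17.2

Town i's FOC: ∂u_i/∂s_i = α_i − s_i = 0, so s_i* = α_i.
NE contributions = (2.9, 4, 0.8, 3.4, 3.5, 2.6); S = 17.2.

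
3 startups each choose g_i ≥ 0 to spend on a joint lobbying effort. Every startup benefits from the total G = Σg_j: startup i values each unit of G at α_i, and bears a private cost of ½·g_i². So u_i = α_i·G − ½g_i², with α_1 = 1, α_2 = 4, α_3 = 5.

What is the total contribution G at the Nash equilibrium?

10

Startup i's FOC: ∂u_i/∂g_i = α_i − g_i = 0, so g_i* = α_i.
NE contributions = (1, 4, 5); G = 10.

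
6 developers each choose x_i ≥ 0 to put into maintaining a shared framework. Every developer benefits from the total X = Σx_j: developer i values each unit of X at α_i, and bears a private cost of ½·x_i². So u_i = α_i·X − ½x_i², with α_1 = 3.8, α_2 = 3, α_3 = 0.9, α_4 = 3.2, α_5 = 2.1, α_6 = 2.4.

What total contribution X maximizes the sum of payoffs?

92.4

Planner FOC: ∂(Σu_j)/∂x_i = (Σα_j) − x_i = 0, so x_i^SO = Σα_j = 15.4 for every i; X^SO = 92.4.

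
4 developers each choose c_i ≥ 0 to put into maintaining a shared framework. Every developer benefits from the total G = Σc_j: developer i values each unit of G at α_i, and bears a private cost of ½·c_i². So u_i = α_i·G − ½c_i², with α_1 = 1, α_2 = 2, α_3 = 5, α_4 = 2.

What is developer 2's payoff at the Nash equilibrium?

Developer i's FOC: ∂u_i/∂c_i = α_i − c_i = 0, so c_i* = α_i.
NE contributions = (1, 2, 5, 2); G = 10.
u_2 = α_2·G − ½·(c_2)² = 2·10 − ½·2² = 18.

18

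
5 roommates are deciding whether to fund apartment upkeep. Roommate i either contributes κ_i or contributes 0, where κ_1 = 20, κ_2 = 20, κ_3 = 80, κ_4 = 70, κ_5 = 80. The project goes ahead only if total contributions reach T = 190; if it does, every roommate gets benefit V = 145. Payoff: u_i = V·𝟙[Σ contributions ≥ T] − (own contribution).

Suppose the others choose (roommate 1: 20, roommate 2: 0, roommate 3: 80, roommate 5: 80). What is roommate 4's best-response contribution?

Others' total = 180. Contributing 70 brings total to 250 ≥ 190: gain V − κ_4 = 75.
Best response: 70.

70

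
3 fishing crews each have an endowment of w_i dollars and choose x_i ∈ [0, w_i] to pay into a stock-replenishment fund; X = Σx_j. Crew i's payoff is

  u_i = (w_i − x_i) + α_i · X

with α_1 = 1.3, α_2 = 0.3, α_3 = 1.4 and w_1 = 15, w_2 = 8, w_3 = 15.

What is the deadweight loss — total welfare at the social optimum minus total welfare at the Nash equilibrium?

∂u_i/∂x_i = α_i − 1, so crew i contributes w_i if α_i > 1, else 0.
α_i > 1 for i ∈ {1, 3}; NE contributions (15, 0, 15), X = 30.
W^NE = Σw_i − X^NE + (Σα_i)·X^NE = 38 + 2·30 = 98.
Planner: ∂(Σu_j)/∂x_i = Σα_j − 1 = 2 > 0, so everyone contributes w_i; X^SO = 38, W^SO = 38 + 2·38 = 114.
Deadweight loss = 16.

16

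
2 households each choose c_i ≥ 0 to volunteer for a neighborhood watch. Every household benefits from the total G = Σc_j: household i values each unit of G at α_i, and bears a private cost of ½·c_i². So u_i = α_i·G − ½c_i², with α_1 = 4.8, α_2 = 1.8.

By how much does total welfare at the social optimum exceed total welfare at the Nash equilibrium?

Household i's FOC: ∂u_i/∂c_i = α_i − c_i = 0, so c_i* = α_i.
NE contributions = (4.8, 1.8); G = 6.6.
W^NE = (Σα)·G − ½Σα_i² = 6.6² − ½·26.28 = 30.42.
Planner sets c_i = Σα_j = 6.6 for every i, so G^SO = 2·6.6 = 13.2.
W^SO = (Σα)·G^SO − ½·2·(Σα)² = (2/2)·6.6² = 43.56.
Deadweight loss = W^SO − W^NE = 13.14.

13.14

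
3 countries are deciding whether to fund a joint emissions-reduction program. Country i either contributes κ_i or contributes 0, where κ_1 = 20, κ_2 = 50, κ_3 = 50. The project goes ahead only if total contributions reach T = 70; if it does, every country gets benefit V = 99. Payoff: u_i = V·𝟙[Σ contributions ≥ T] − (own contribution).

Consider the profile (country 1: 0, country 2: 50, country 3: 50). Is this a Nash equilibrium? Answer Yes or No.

Total = 100 ≥ 70: provided.
Country 1 (pledges 0, payoff 99): pledging 20 → total 120, payoff 79. No gain.
Country 2 (pledges 50, payoff 49): dropping to 0 → total 50, payoff 0. No gain.
Country 3 (pledges 50, payoff 49): dropping to 0 → total 50, payoff 0. No gain.

Yes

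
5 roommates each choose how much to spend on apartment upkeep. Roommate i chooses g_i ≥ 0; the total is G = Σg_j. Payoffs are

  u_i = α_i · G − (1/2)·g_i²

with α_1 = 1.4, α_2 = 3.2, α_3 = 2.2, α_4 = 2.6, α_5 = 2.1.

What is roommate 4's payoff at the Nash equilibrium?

Roommate i's FOC: ∂u_i/∂g_i = α_i − g_i = 0, so g_i* = α_i.
NE contributions = (1.4, 3.2, 2.2, 2.6, 2.1); G = 11.5.
u_4 = α_4·G − ½·(g_4)² = 2.6·11.5 − ½·2.6² = 26.52.

26.52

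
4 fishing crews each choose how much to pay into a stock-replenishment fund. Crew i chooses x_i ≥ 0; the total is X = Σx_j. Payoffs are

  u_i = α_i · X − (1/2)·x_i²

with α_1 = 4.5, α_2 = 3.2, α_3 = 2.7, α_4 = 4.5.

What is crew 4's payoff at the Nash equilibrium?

56.925

Crew i's FOC: ∂u_i/∂x_i = α_i − x_i = 0, so x_i* = α_i.
NE contributions = (4.5, 3.2, 2.7, 4.5); X = 14.9.
u_4 = α_4·X − ½·(x_4)² = 4.5·14.9 − ½·4.5² = 56.925.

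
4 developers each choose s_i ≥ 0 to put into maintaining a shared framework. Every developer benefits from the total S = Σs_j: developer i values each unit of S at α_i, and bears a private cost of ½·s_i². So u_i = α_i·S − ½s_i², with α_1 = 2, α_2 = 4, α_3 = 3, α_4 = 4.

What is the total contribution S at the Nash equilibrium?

Developer i's FOC: ∂u_i/∂s_i = α_i − s_i = 0, so s_i* = α_i.
NE contributions = (2, 4, 3, 4); S = 13.

13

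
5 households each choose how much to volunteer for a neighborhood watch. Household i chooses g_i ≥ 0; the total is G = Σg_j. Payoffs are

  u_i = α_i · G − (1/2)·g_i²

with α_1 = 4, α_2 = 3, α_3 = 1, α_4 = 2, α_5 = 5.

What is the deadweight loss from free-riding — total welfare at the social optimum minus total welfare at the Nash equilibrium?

Household i's FOC: ∂u_i/∂g_i = α_i − g_i = 0, so g_i* = α_i.
NE contributions = (4, 3, 1, 2, 5); G = 15.
W^NE = (Σα)·G − ½Σα_i² = 15² − ½·55 = 197.5.
Planner sets g_i = Σα_j = 15 for every i, so G^SO = 5·15 = 75.
W^SO = (Σα)·G^SO − ½·5·(Σα)² = (5/2)·15² = 562.5.
Deadweight loss = W^SO − W^NE = 365.

365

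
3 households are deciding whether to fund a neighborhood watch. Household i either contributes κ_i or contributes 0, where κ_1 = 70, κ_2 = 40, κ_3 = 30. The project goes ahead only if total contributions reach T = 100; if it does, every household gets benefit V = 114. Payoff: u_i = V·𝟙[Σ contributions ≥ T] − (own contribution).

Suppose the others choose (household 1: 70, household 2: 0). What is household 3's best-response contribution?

30

Others' total = 70. Contributing 30 brings total to 100 ≥ 100: gain V − κ_3 = 84.
Best response: 30.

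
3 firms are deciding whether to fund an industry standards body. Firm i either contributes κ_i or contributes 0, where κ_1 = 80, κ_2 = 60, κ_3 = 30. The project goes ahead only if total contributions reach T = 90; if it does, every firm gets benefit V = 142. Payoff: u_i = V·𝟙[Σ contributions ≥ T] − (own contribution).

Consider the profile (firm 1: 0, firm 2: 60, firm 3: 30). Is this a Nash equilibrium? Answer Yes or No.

Total = 90 ≥ 90: provided.
Firm 1 (pledges 0, payoff 142): pledging 80 → total 170, payoff 62. No gain.
Firm 2 (pledges 60, payoff 82): dropping to 0 → total 30, payoff 0. No gain.
Firm 3 (pledges 30, payoff 112): dropping to 0 → total 60, payoff 0. No gain.

Yes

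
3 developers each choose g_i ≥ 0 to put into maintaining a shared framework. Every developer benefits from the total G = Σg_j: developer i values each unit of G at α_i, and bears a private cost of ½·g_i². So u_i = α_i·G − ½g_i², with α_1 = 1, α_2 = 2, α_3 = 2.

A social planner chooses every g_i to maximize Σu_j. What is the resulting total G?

Planner FOC: ∂(Σu_j)/∂g_i = (Σα_j) − g_i = 0, so g_i^SO = Σα_j = 5 for every i; G^SO = 15.

15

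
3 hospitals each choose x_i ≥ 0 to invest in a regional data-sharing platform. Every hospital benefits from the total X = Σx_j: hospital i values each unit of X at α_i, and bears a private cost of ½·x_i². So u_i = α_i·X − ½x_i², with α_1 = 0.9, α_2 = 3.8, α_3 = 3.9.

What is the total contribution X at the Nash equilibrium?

8.6

Hospital i's FOC: ∂u_i/∂x_i = α_i − x_i = 0, so x_i* = α_i.
NE contributions = (0.9, 3.8, 3.9); X = 8.6.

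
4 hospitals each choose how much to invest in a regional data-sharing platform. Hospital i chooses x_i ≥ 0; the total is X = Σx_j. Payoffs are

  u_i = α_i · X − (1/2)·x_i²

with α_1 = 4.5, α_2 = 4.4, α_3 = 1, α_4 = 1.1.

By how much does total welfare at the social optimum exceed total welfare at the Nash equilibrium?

Hospital i's FOC: ∂u_i/∂x_i = α_i − x_i = 0, so x_i* = α_i.
NE contributions = (4.5, 4.4, 1, 1.1); X = 11.
W^NE = (Σα)·X − ½Σα_i² = 11² − ½·41.82 = 100.09.
Planner sets x_i = Σα_j = 11 for every i, so X^SO = 4·11 = 44.
W^SO = (Σα)·X^SO − ½·4·(Σα)² = (4/2)·11² = 242.
Deadweight loss = W^SO − W^NE = 141.91.

141.91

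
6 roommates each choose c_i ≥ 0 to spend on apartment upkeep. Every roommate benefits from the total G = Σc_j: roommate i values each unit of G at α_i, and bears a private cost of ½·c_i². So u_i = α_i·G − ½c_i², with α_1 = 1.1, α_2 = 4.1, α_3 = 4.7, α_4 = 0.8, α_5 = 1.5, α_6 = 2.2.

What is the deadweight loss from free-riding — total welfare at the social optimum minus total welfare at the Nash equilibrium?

438.64

Roommate i's FOC: ∂u_i/∂c_i = α_i − c_i = 0, so c_i* = α_i.
NE contributions = (1.1, 4.1, 4.7, 0.8, 1.5, 2.2); G = 14.4.
W^NE = (Σα)·G − ½Σα_i² = 14.4² − ½·47.84 = 183.44.
Planner sets c_i = Σα_j = 14.4 for every i, so G^SO = 6·14.4 = 86.4.
W^SO = (Σα)·G^SO − ½·6·(Σα)² = (6/2)·14.4² = 622.08.
Deadweight loss = W^SO − W^NE = 438.64.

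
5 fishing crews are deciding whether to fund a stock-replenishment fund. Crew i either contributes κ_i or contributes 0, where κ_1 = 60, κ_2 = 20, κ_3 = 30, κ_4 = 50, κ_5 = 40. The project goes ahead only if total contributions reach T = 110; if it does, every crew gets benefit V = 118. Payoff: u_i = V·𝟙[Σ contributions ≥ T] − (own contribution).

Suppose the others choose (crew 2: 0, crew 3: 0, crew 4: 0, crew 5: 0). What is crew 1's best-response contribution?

0

Others' total = 0. Even contributing 60 gives 60 < 110: no benefit either way.
Best response: 0.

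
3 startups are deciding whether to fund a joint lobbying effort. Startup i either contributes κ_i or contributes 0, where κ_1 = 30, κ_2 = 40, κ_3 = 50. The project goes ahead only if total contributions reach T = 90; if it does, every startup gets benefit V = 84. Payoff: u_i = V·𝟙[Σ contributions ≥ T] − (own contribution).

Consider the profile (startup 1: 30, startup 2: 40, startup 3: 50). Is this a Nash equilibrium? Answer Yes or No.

No

Total = 120 ≥ 90: provided.
Startup 1 (pledges 30, payoff 54): dropping to 0 → total 90, payoff 84. Profitable deviation.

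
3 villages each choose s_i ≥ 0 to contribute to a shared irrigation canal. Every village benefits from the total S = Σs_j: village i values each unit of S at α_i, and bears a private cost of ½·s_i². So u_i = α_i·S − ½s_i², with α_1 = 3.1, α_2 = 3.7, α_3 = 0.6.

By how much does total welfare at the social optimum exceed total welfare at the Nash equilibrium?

39.21

Village i's FOC: ∂u_i/∂s_i = α_i − s_i = 0, so s_i* = α_i.
NE contributions = (3.1, 3.7, 0.6); S = 7.4.
W^NE = (Σα)·S − ½Σα_i² = 7.4² − ½·23.66 = 42.93.
Planner sets s_i = Σα_j = 7.4 for every i, so S^SO = 3·7.4 = 22.2.
W^SO = (Σα)·S^SO − ½·3·(Σα)² = (3/2)·7.4² = 82.14.
Deadweight loss = W^SO − W^NE = 39.21.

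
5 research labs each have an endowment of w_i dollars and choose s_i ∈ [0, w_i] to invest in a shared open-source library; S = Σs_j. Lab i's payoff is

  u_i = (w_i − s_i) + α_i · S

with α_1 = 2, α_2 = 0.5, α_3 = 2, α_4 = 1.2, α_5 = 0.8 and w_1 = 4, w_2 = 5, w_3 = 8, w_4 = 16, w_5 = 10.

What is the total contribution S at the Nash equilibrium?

∂u_i/∂s_i = α_i − 1, so lab i contributes w_i if α_i > 1, else 0.
α_i > 1 for i ∈ {1, 3, 4}; NE contributions (4, 0, 8, 16, 0), S = 28.

28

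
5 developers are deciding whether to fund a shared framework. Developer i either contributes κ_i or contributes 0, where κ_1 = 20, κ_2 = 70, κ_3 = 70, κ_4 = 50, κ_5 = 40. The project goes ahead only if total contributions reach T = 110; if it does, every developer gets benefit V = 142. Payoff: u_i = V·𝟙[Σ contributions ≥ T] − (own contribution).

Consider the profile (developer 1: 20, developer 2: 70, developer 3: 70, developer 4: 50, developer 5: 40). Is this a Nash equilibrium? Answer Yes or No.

No

Total = 250 ≥ 110: provided.
Developer 1 (pledges 20, payoff 122): dropping to 0 → total 230, payoff 142. Profitable deviation.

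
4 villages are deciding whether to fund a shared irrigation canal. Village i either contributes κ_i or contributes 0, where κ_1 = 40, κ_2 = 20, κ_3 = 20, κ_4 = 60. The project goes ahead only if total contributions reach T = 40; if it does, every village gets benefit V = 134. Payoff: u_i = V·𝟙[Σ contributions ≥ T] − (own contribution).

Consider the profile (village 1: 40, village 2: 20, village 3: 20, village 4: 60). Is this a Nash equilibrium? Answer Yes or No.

Total = 140 ≥ 40: provided.
Village 1 (pledges 40, payoff 94): dropping to 0 → total 100, payoff 134. Profitable deviation.

No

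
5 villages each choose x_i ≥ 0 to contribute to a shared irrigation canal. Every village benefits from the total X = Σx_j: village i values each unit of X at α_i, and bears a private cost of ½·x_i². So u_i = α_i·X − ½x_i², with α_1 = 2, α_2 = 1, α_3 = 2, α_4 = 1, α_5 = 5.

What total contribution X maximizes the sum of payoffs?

Planner FOC: ∂(Σu_j)/∂x_i = (Σα_j) − x_i = 0, so x_i^SO = Σα_j = 11 for every i; X^SO = 55.

55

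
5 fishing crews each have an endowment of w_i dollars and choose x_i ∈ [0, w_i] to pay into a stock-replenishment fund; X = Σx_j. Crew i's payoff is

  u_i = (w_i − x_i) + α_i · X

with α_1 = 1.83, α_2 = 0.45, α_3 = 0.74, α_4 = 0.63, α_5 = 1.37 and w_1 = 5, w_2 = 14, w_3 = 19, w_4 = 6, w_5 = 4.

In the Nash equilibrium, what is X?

9

∂u_i/∂x_i = α_i − 1, so crew i contributes w_i if α_i > 1, else 0.
α_i > 1 for i ∈ {1, 5}; NE contributions (5, 0, 0, 0, 4), X = 9.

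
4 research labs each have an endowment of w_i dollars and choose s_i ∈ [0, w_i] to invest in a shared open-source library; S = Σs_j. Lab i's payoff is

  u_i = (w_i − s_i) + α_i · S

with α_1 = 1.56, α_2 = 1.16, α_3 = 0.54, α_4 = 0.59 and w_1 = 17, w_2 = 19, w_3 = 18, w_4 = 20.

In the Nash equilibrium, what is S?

36

∂u_i/∂s_i = α_i − 1, so lab i contributes w_i if α_i > 1, else 0.
α_i > 1 for i ∈ {1, 2}; NE contributions (17, 19, 0, 0), S = 36.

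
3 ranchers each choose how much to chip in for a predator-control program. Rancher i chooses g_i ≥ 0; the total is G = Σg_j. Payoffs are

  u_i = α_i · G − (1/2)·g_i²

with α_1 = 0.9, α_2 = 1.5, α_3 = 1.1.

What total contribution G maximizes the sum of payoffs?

10.5

Planner FOC: ∂(Σu_j)/∂g_i = (Σα_j) − g_i = 0, so g_i^SO = Σα_j = 3.5 for every i; G^SO = 10.5.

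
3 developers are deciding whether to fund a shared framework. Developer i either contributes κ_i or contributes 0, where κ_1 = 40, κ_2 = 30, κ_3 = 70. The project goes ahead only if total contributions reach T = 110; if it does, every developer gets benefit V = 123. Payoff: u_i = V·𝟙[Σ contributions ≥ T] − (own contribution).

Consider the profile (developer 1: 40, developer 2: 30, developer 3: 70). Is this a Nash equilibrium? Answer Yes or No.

Total = 140 ≥ 110: provided.
Developer 1 (pledges 40, payoff 83): dropping to 0 → total 100, payoff 0. No gain.
Developer 2 (pledges 30, payoff 93): dropping to 0 → total 110, payoff 123. Profitable deviation.

No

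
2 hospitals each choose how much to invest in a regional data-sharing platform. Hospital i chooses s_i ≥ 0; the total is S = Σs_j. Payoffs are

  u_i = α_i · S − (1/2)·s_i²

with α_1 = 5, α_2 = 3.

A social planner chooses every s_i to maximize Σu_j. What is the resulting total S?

16

Planner FOC: ∂(Σu_j)/∂s_i = (Σα_j) − s_i = 0, so s_i^SO = Σα_j = 8 for every i; S^SO = 16.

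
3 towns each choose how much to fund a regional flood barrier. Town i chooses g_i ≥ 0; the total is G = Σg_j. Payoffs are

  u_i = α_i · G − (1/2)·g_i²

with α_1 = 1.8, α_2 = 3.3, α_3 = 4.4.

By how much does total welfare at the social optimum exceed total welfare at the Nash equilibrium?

61.87

Town i's FOC: ∂u_i/∂g_i = α_i − g_i = 0, so g_i* = α_i.
NE contributions = (1.8, 3.3, 4.4); G = 9.5.
W^NE = (Σα)·G − ½Σα_i² = 9.5² − ½·33.49 = 73.505.
Planner sets g_i = Σα_j = 9.5 for every i, so G^SO = 3·9.5 = 28.5.
W^SO = (Σα)·G^SO − ½·3·(Σα)² = (3/2)·9.5² = 135.375.
Deadweight loss = W^SO − W^NE = 61.87.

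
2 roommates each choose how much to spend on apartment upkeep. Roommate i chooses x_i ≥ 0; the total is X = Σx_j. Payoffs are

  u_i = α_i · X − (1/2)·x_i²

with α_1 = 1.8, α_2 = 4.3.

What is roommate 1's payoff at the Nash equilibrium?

9.36

Roommate i's FOC: ∂u_i/∂x_i = α_i − x_i = 0, so x_i* = α_i.
NE contributions = (1.8, 4.3); X = 6.1.
u_1 = α_1·X − ½·(x_1)² = 1.8·6.1 − ½·1.8² = 9.36.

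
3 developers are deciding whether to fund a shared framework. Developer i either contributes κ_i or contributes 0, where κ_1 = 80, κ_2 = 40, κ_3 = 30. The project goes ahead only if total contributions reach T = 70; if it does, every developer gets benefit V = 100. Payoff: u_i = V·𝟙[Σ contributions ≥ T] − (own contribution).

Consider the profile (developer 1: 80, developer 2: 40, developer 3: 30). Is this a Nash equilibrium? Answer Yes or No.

No

Total = 150 ≥ 70: provided.
Developer 1 (pledges 80, payoff 20): dropping to 0 → total 70, payoff 100. Profitable deviation.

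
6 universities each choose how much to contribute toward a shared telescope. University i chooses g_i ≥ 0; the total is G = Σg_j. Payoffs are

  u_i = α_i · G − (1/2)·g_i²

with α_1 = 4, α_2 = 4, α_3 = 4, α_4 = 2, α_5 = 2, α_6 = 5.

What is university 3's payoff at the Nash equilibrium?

University i's FOC: ∂u_i/∂g_i = α_i − g_i = 0, so g_i* = α_i.
NE contributions = (4, 4, 4, 2, 2, 5); G = 21.
u_3 = α_3·G − ½·(g_3)² = 4·21 − ½·4² = 76.

76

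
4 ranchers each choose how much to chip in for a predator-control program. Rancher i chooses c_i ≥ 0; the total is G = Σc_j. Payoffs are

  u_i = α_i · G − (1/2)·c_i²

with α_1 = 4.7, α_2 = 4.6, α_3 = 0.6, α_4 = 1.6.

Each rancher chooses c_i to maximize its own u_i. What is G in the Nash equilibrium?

11.5

Rancher i's FOC: ∂u_i/∂c_i = α_i − c_i = 0, so c_i* = α_i.
NE contributions = (4.7, 4.6, 0.6, 1.6); G = 11.5.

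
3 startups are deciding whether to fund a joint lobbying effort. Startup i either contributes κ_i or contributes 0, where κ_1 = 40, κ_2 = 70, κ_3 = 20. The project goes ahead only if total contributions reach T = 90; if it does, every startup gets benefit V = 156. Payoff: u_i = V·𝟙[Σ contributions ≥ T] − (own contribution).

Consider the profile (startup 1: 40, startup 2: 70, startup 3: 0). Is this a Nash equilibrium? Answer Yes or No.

Total = 110 ≥ 90: provided.
Startup 1 (pledges 40, payoff 116): dropping to 0 → total 70, payoff 0. No gain.
Startup 2 (pledges 70, payoff 86): dropping to 0 → total 40, payoff 0. No gain.
Startup 3 (pledges 0, payoff 156): pledging 20 → total 130, payoff 136. No gain.

Yes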